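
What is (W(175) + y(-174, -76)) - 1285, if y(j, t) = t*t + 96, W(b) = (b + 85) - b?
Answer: 4672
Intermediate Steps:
W(b) = 85 (W(b) = (85 + b) - b = 85)
y(j, t) = 96 + t**2 (y(j, t) = t**2 + 96 = 96 + t**2)
(W(175) + y(-174, -76)) - 1285 = (85 + (96 + (-76)**2)) - 1285 = (85 + (96 + 5776)) - 1285 = (85 + 5872) - 1285 = 5957 - 1285 = 4672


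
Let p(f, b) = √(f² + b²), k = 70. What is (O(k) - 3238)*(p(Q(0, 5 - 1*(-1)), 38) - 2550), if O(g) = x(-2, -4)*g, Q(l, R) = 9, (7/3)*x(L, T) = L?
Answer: 8409900 - 16490*√61 ≈ 8.2811e+6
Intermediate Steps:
x(L, T) = 3*L/7
O(g) = -6*g/7 (O(g) = ((3/7)*(-2))*g = -6*g/7)
p(f, b) = √(b² + f²)
(O(k) - 3238)*(p(Q(0, 5 - 1*(-1)), 38) - 2550) = (-6/7*70 - 3238)*(√(38² + 9²) - 2550) = (-60 - 3238)*(√(1444 + 81) - 2550) = -3298*(√1525 - 2550) = -3298*(5*√61 - 2550) = -3298*(-2550 + 5*√61) = 8409900 - 16490*√61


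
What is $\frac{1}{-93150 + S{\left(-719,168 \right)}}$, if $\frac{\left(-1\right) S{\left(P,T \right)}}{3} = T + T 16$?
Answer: $- \frac{1}{101718} \approx -9.8311 \cdot 10^{-6}$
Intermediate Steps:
$S{\left(P,T \right)} = - 51 T$ ($S{\left(P,T \right)} = - 3 \left(T + T 16\right) = - 3 \left(T + 16 T\right) = - 3 \cdot 17 T = - 51 T$)
$\frac{1}{-93150 + S{\left(-719,168 \right)}} = \frac{1}{-93150 - 8568} = \frac{1}{-101718} = - \frac{1}{101718}$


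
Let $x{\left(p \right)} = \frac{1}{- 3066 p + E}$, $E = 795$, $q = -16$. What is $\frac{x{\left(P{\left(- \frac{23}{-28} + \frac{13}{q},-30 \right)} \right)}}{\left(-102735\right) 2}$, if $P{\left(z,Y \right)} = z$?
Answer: $- \frac{4}{630895635} \approx -6.3402 \cdot 10^{-9}$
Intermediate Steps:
$x{\left(p \right)} = \frac{1}{795 - 3066 p}$ ($x{\left(p \right)} = \frac{1}{- 3066 p + 795} = \frac{1}{795 - 3066 p}$)
$\frac{x{\left(P{\left(- \frac{23}{-28} + \frac{13}{q},-30 \right)} \right)}}{\left(-102735\right) 2} = \frac{\left(-1\right) \frac{1}{-795 + 3066 \left(- \frac{23}{-28} + \frac{13}{-16}\right)}}{\left(-102735\right) 2} = \frac{\left(-1\right) \frac{1}{-795 + 3066 \left(\left(-23\right) \left(- \frac{1}{28}\right) + 13 \left(- \frac{1}{16}\right)\right)}}{-205470} = - \frac{1}{-795 + 3066 \left(\frac{23}{28} - \frac{13}{16}\right)} \left(- \frac{1}{205470}\right) = - \frac{1}{-795 + 3066 \cdot \frac{1}{112}} \left(- \frac{1}{205470}\right) = - \frac{1}{-795 + \frac{219}{8}} \left(- \frac{1}{205470}\right) = - \frac{1}{- \frac{6141}{8}} \left(- \frac{1}{205470}\right) = \left(-1\right) \left(- \frac{8}{6141}\right) \left(- \frac{1}{205470}\right) = \frac{8}{6141} \left(- \frac{1}{205470}\right) = - \frac{4}{630895635}$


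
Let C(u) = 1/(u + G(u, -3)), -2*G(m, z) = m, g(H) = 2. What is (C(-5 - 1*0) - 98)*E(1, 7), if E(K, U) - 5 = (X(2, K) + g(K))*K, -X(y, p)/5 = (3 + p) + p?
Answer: 8856/5 ≈ 1771.2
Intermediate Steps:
X(y, p) = -15 - 10*p (X(y, p) = -5*((3 + p) + p) = -5*(3 + 2*p) = -15 - 10*p)
G(m, z) = -m/2
C(u) = 2/u (C(u) = 1/(u - u/2) = 1/(u/2) = 2/u)
E(K, U) = 5 + K*(-13 - 10*K) (E(K, U) = 5 + ((-15 - 10*K) + 2)*K = 5 + (-13 - 10*K)*K = 5 + K*(-13 - 10*K))
(C(-5 - 1*0) - 98)*E(1, 7) = (2/(-5 - 1*0) - 98)*(5 - 13*1 - 10*1**2) = (2/(-5 + 0) - 98)*(5 - 13 - 10*1) = (2/(-5) - 98)*(5 - 13 - 10) = (2*(-1/5) - 98)*(-18) = (-2/5 - 98)*(-18) = -492/5*(-18) = 8856/5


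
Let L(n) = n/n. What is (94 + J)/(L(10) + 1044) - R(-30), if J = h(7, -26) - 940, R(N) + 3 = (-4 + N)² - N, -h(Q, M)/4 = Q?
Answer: -65111/55 ≈ -1183.8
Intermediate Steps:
h(Q, M) = -4*Q
R(N) = -3 + (-4 + N)² - N (R(N) = -3 + ((-4 + N)² - N) = -3 + (-4 + N)² - N)
L(n) = 1
J = -968 (J = -4*7 - 940 = -28 - 940 = -968)
(94 + J)/(L(10) + 1044) - R(-30) = (94 - 968)/(1 + 1044) - (-3 + (-4 - 30)² - 1*(-30)) = -874/1045 - (-3 + (-34)² + 30) = -874*1/1045 - (-3 + 1156 + 30) = -46/55 - 1*1183 = -46/55 - 1183 = -65111/55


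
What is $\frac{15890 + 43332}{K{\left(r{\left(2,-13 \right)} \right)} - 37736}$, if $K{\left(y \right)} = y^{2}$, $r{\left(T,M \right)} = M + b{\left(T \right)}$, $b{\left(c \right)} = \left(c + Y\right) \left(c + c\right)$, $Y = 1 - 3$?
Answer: $- \frac{59222}{37567} \approx -1.5764$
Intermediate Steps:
$Y = -2$
$b{\left(c \right)} = 2 c \left(-2 + c\right)$ ($b{\left(c \right)} = \left(c - 2\right) \left(c + c\right) = \left(-2 + c\right) 2 c = 2 c \left(-2 + c\right)$)
$r{\left(T,M \right)} = M + 2 T \left(-2 + T\right)$
$\frac{15890 + 43332}{K{\left(r{\left(2,-13 \right)} \right)} - 37736} = \frac{15890 + 43332}{\left(-13 + 2 \cdot 2 \left(-2 + 2\right)\right)^{2} - 37736} = \frac{59222}{\left(-13 + 2 \cdot 2 \cdot 0\right)^{2} - 37736} = \frac{59222}{\left(-13 + 0\right)^{2} - 37736} = \frac{59222}{\left(-13\right)^{2} - 37736} = \frac{59222}{169 - 37736} = \frac{59222}{-37567} = 59222 \left(- \frac{1}{37567}\right) = - \frac{59222}{37567}$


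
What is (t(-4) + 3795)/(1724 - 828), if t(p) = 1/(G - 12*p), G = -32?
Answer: 60721/14336 ≈ 4.2356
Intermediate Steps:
t(p) = 1/(-32 - 12*p)
(t(-4) + 3795)/(1724 - 828) = (-1/(32 + 12*(-4)) + 3795)/(1724 - 828) = (-1/(32 - 48) + 3795)/896 = (-1/(-16) + 3795)*(1/896) = (-1*(-1/16) + 3795)*(1/896) = (1/16 + 3795)*(1/896) = (60721/16)*(1/896) = 60721/14336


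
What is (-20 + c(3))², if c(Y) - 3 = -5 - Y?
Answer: 625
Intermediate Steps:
c(Y) = -2 - Y (c(Y) = 3 + (-5 - Y) = -2 - Y)
(-20 + c(3))² = (-20 + (-2 - 1*3))² = (-20 + (-2 - 3))² = (-20 - 5)² = (-25)² = 625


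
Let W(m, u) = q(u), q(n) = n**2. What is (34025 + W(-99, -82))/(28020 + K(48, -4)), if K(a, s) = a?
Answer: 13583/9356 ≈ 1.4518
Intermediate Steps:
W(m, u) = u**2
(34025 + W(-99, -82))/(28020 + K(48, -4)) = (34025 + (-82)**2)/(28020 + 48) = (34025 + 6724)/28068 = 40749*(1/28068) = 13583/9356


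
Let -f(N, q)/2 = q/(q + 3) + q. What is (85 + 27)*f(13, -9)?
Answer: 1680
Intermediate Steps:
f(N, q) = -2*q - 2*q/(3 + q) (f(N, q) = -2*(q/(q + 3) + q) = -2*(q/(3 + q) + q) = -2*(q + q/(3 + q)) = -2*q - 2*q/(3 + q))
(85 + 27)*f(13, -9) = (85 + 27)*(-2*(-9)*(4 - 9)/(3 - 9)) = 112*(-2*(-9)*(-5)/(-6)) = 112*(-2*(-9)*(-⅙)*(-5)) = 112*15 = 1680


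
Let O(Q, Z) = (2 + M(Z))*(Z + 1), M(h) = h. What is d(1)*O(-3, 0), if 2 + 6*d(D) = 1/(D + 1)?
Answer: -½ ≈ -0.50000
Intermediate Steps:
d(D) = -⅓ + 1/(6*(1 + D)) (d(D) = -⅓ + 1/(6*(D + 1)) = -⅓ + 1/(6*(1 + D)))
O(Q, Z) = (1 + Z)*(2 + Z) (O(Q, Z) = (2 + Z)*(Z + 1) = (2 + Z)*(1 + Z) = (1 + Z)*(2 + Z))
d(1)*O(-3, 0) = ((-1 - 2*1)/(6*(1 + 1)))*(2 + 0² + 3*0) = ((⅙)*(-1 - 2)/2)*(2 + 0 + 0) = ((⅙)*(½)*(-3))*2 = -¼*2 = -½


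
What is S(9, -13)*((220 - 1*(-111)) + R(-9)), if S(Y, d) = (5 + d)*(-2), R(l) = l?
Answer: 5152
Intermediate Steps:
S(Y, d) = -10 - 2*d
S(9, -13)*((220 - 1*(-111)) + R(-9)) = (-10 - 2*(-13))*((220 - 1*(-111)) - 9) = (-10 + 26)*((220 + 111) - 9) = 16*(331 - 9) = 16*322 = 5152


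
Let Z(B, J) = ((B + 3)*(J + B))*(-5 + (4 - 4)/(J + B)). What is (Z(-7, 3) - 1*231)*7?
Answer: -2177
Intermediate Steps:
Z(B, J) = -5*(3 + B)*(B + J) (Z(B, J) = ((3 + B)*(B + J))*(-5 + 0/(B + J)) = ((3 + B)*(B + J))*(-5 + 0) = ((3 + B)*(B + J))*(-5) = -5*(3 + B)*(B + J))
(Z(-7, 3) - 1*231)*7 = ((-15*(-7) - 15*3 - 5*(-7)² - 5*(-7)*3) - 1*231)*7 = ((105 - 45 - 5*49 + 105) - 231)*7 = ((105 - 45 - 245 + 105) - 231)*7 = (-80 - 231)*7 = -311*7 = -2177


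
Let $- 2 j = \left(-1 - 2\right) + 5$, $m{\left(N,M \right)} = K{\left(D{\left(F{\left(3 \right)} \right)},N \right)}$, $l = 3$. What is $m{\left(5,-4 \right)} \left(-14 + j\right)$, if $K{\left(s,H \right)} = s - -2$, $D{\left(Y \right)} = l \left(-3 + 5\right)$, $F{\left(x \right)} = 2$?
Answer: $-120$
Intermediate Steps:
$D{\left(Y \right)} = 6$ ($D{\left(Y \right)} = 3 \left(-3 + 5\right) = 3 \cdot 2 = 6$)
$K{\left(s,H \right)} = 2 + s$ ($K{\left(s,H \right)} = s + 2 = 2 + s$)
$m{\left(N,M \right)} = 8$ ($m{\left(N,M \right)} = 2 + 6 = 8$)
$j = -1$ ($j = - \frac{\left(-1 - 2\right) + 5}{2} = - \frac{-3 + 5}{2} = \left(- \frac{1}{2}\right) 2 = -1$)
$m{\left(5,-4 \right)} \left(-14 + j\right) = 8 \left(-14 - 1\right) = 8 \left(-15\right) = -120$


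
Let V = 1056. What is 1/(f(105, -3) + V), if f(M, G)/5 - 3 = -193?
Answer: 1/106 ≈ 0.0094340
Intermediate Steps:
f(M, G) = -950 (f(M, G) = 15 + 5*(-193) = 15 - 965 = -950)
1/(f(105, -3) + V) = 1/(-950 + 1056) = 1/106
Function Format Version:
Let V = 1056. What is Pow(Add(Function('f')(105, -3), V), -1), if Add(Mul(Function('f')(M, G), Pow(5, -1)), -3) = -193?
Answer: Rational(1, 106) ≈ 0.0094340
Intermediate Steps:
Function('f')(M, G) = -950 (Function('f')(M, G) = Add(15, Mul(5, -193)) = Add(15, -965) = -950)
Pow(Add(Function('f')(105, -3), V), -1) = Pow(Add(-950, 1056), -1) = Pow(106, -1) = Rational(1, 106)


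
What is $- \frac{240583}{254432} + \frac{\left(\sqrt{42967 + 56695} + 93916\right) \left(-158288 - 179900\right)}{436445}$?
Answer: $- \frac{8081186976217291}{111045574240} - \frac{338188 \sqrt{99662}}{436445} \approx -73018.0$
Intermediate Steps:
$- \frac{240583}{254432} + \frac{\left(\sqrt{42967 + 56695} + 93916\right) \left(-158288 - 179900\right)}{436445} = \left(-240583\right) \frac{1}{254432} + \left(\sqrt{99662} + 93916\right) \left(-338188\right) \frac{1}{436445} = - \frac{240583}{254432} + \left(93916 + \sqrt{99662}\right) \left(-338188\right) \frac{1}{436445} = - \frac{240583}{254432} + \left(-31761264208 - 338188 \sqrt{99662}\right) \frac{1}{436445} = - \frac{240583}{254432} - \left(\frac{31761264208}{436445} + \frac{338188 \sqrt{99662}}{436445}\right) = - \frac{8081186976217291}{111045574240} - \frac{338188 \sqrt{99662}}{436445}$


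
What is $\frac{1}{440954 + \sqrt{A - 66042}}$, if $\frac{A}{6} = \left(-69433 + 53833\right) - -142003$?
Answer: $\frac{220477}{97219868870} - \frac{\sqrt{173094}}{97219868870} \approx 2.2635 \cdot 10^{-6}$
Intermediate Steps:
$A = 758418$ ($A = 6 \left(\left(-69433 + 53833\right) - -142003\right) = 6 \left(-15600 + 142003\right) = 6 \cdot 126403 = 758418$)
$\frac{1}{440954 + \sqrt{A - 66042}} = \frac{1}{440954 + \sqrt{758418 - 66042}} = \frac{1}{440954 + \sqrt{692376}} = \frac{1}{440954 + 2 \sqrt{173094}}$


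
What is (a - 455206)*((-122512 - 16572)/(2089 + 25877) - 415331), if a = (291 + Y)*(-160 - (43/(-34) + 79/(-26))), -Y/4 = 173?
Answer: 504118022859217055/3090243 ≈ 1.6313e+11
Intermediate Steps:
Y = -692 (Y = -4*173 = -692)
a = 13798009/221 (a = (291 - 692)*(-160 - (43/(-34) + 79/(-26))) = -401*(-160 - (43*(-1/34) + 79*(-1/26))) = -401*(-160 - (-43/34 - 79/26)) = -401*(-160 - 1*(-951/221)) = -401*(-160 + 951/221) = -401*(-34409/221) = 13798009/221 ≈ 62434.)
(a - 455206)*((-122512 - 16572)/(2089 + 25877) - 415331) = (13798009/221 - 455206)*((-122512 - 16572)/(2089 + 25877) - 415331) = -86802517*(-139084/27966 - 415331)/221 = -86802517*(-139084*1/27966 - 415331)/221 = -86802517*(-69542/13983 - 415331)/221 = -86802517/221*(-5807642915/13983) = 504118022859217055/3090243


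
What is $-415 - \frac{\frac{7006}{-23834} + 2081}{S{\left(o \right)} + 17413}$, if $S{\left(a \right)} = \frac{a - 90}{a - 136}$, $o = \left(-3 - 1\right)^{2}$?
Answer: $- \frac{5168687684875}{12451084189} \approx -415.12$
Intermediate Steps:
$o = 16$ ($o = \left(-4\right)^{2} = 16$)
$S{\left(a \right)} = \frac{-90 + a}{-136 + a}$
$-415 - \frac{\frac{7006}{-23834} + 2081}{S{\left(o \right)} + 17413} = -415 - \frac{\frac{7006}{-23834} + 2081}{\frac{-90 + 16}{-136 + 16} + 17413} = -415 - \frac{7006 \left(- \frac{1}{23834}\right) + 2081}{\frac{1}{-120} \left(-74\right) + 17413} = -415 - \frac{- \frac{3503}{11917} + 2081}{\left(- \frac{1}{120}\right) \left(-74\right) + 17413} = -415 - \frac{24795774}{11917 \left(\frac{37}{60} + 17413\right)} = -415 - \frac{24795774}{11917 \cdot \frac{1044817}{60}} = -415 - \frac{24795774}{11917} \cdot \frac{60}{1044817} = -415 - \frac{1487746440}{12451084189} = - \frac{5168687684875}{12451084189}$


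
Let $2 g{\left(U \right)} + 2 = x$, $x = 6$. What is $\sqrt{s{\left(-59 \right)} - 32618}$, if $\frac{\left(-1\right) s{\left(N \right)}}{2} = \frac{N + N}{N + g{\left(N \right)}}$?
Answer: $\frac{i \sqrt{105989334}}{57} \approx 180.62 i$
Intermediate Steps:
$g{\left(U \right)} = 2$ ($g{\left(U \right)} = -1 + \frac{1}{2} \cdot 6 = -1 + 3 = 2$)
$s{\left(N \right)} = - \frac{4 N}{2 + N}$ ($s{\left(N \right)} = - 2 \frac{N + N}{N + 2} = - 2 \frac{2 N}{2 + N} = - \frac{4 N}{2 + N}$)
$\sqrt{s{\left(-59 \right)} - 32618} = \sqrt{\left(-4\right) \left(-59\right) \frac{1}{2 - 59} - 32618} = \sqrt{\left(-4\right) \left(-59\right) \frac{1}{-57} - 32618} = \sqrt{\left(-4\right) \left(-59\right) \left(- \frac{1}{57}\right) - 32618} = \sqrt{- \frac{236}{57} - 32618} = \sqrt{- \frac{1859462}{57}} = \frac{i \sqrt{105989334}}{57}$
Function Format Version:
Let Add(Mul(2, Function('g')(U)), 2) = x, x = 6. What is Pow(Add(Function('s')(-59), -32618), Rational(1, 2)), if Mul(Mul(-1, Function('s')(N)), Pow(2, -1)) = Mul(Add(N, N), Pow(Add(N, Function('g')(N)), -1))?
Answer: Mul(Rational(1, 57), I, Pow(105989334, Rational(1, 2))) ≈ Mul(180.62, I)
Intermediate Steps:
Function('g')(U) = 2 (Function('g')(U) = Add(-1, Mul(Rational(1, 2), 6)) = Add(-1, 3) = 2)
Function('s')(N) = Mul(-4, N, Pow(Add(2, N), -1)) (Function('s')(N) = Mul(-2, Mul(Add(N, N), Pow(Add(N, 2), -1))) = Mul(-2, Mul(Mul(2, N), Pow(Add(2, N), -1))) = Mul(-2, Mul(2, N, Pow(Add(2, N), -1))) = Mul(-4, N, Pow(Add(2, N), -1)))
Pow(Add(Function('s')(-59), -32618), Rational(1, 2)) = Pow(Add(Mul(-4, -59, Pow(Add(2, -59), -1)), -32618), Rational(1, 2)) = Pow(Add(Mul(-4, -59, Pow(-57, -1)), -32618), Rational(1, 2)) = Pow(Add(Mul(-4, -59, Rational(-1, 57)), -32618), Rational(1, 2)) = Pow(Add(Rational(-236, 57), -32618), Rational(1, 2)) = Pow(Rational(-1859462, 57), Rational(1, 2)) = Mul(Rational(1, 57), I, Pow(105989334, Rational(1, 2)))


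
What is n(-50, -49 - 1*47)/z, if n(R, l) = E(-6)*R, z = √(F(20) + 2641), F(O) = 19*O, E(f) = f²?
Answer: -600*√3021/1007 ≈ -32.749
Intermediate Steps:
z = √3021 (z = √(19*20 + 2641) = √(380 + 2641) = √3021 ≈ 54.964)
n(R, l) = 36*R (n(R, l) = (-6)²*R = 36*R)
n(-50, -49 - 1*47)/z = (36*(-50))/(√3021) = -600*√3021/1007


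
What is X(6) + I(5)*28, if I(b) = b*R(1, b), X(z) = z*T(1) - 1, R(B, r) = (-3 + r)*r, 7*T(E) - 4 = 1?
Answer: 9823/7 ≈ 1403.3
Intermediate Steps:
T(E) = 5/7 (T(E) = 4/7 + (⅐)*1 = 4/7 + ⅐ = 5/7)
R(B, r) = r*(-3 + r)
X(z) = -1 + 5*z/7 (X(z) = z*(5/7) - 1 = 5*z/7 - 1 = -1 + 5*z/7)
I(b) = b²*(-3 + b) (I(b) = b*(b*(-3 + b)) = b²*(-3 + b))
X(6) + I(5)*28 = (-1 + (5/7)*6) + (5²*(-3 + 5))*28 = (-1 + 30/7) + (25*2)*28 = 23/7 + 50*28 = 23/7 + 1400 = 9823/7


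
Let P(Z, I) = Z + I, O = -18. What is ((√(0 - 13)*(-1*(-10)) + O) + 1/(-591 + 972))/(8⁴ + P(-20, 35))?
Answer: -6857/1566291 + 10*I*√13/4111 ≈ -0.0043779 + 0.0087705*I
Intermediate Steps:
P(Z, I) = I + Z
((√(0 - 13)*(-1*(-10)) + O) + 1/(-591 + 972))/(8⁴ + P(-20, 35)) = ((√(0 - 13)*(-1*(-10)) - 18) + 1/(-591 + 972))/(8⁴ + (35 - 20)) = ((√(-13)*10 - 18) + 1/381)/(4096 + 15) = (((I*√13)*10 - 18) + 1/381)/4111 = ((10*I*√13 - 18) + 1/381)*(1/4111) = ((-18 + 10*I*√13) + 1/381)*(1/4111) = (-6857/381 + 10*I*√13)*(1/4111) = -6857/1566291 + 10*I*√13/4111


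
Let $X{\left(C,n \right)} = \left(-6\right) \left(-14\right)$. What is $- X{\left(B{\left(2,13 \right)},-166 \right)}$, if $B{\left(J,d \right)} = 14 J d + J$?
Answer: $-84$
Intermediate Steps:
$B{\left(J,d \right)} = J + 14 J d$ ($B{\left(J,d \right)} = 14 J d + J = J + 14 J d$)
$X{\left(C,n \right)} = 84$
$- X{\left(B{\left(2,13 \right)},-166 \right)} = \left(-1\right) 84 = -84$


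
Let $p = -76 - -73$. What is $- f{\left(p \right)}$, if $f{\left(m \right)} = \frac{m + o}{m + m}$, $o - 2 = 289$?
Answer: $48$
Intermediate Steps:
$o = 291$ ($o = 2 + 289 = 291$)
$p = -3$ ($p = -76 + 73 = -3$)
$f{\left(m \right)} = \frac{291 + m}{2 m}$ ($f{\left(m \right)} = \frac{m + 291}{m + m} = \frac{291 + m}{2 m}$)
$- f{\left(p \right)} = - \frac{291 - 3}{2 \left(-3\right)} = - \frac{\left(-1\right) 288}{2 \cdot 3} = \left(-1\right) \left(-48\right) = 48$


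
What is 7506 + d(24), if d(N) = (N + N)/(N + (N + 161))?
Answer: 1568802/209 ≈ 7506.2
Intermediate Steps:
d(N) = 2*N/(161 + 2*N) (d(N) = (2*N)/(N + (161 + N)) = (2*N)/(161 + 2*N) = 2*N/(161 + 2*N))
7506 + d(24) = 7506 + 2*24/(161 + 2*24) = 7506 + 2*24/(161 + 48) = 7506 + 2*24/209 = 7506 + 2*24*(1/209) = 7506 + 48/209 = 1568802/209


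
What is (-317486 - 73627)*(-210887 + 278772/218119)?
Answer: 17990487262025253/218119 ≈ 8.2480e+10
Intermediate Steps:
(-317486 - 73627)*(-210887 + 278772/218119) = -391113*(-210887 + 278772*(1/218119)) = -391113*(-210887 + 278772/218119) = -391113*(-45998182781/218119) = 17990487262025253/218119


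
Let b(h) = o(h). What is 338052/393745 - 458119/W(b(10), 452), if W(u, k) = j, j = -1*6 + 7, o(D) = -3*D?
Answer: -16398338873/35795 ≈ -4.5812e+5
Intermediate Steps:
j = 1 (j = -6 + 7 = 1)
b(h) = -3*h
W(u, k) = 1
338052/393745 - 458119/W(b(10), 452) = 338052/393745 - 458119/1 = 338052*(1/393745) - 458119*1 = 30732/35795 - 458119 = -16398338873/35795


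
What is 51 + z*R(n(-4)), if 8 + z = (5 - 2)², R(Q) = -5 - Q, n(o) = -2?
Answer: 48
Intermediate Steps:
z = 1 (z = -8 + (5 - 2)² = -8 + 3² = -8 + 9 = 1)
51 + z*R(n(-4)) = 51 + 1*(-5 - 1*(-2)) = 51 + 1*(-5 + 2) = 51 + 1*(-3) = 51 - 3 = 48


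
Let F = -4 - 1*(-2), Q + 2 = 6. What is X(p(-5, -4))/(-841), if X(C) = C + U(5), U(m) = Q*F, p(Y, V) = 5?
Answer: 3/841 ≈ 0.0035672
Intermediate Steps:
Q = 4 (Q = -2 + 6 = 4)
F = -2 (F = -4 + 2 = -2)
U(m) = -8 (U(m) = 4*(-2) = -8)
X(C) = -8 + C (X(C) = C - 8 = -8 + C)
X(p(-5, -4))/(-841) = (-8 + 5)/(-841) = -3*(-1/841) = 3/841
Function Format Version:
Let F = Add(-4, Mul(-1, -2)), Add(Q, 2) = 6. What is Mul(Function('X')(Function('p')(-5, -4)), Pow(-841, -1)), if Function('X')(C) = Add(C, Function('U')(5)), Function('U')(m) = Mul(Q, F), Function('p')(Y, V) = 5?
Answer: Rational(3, 841) ≈ 0.0035672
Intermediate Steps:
Q = 4 (Q = Add(-2, 6) = 4)
F = -2 (F = Add(-4, 2) = -2)
Function('U')(m) = -8 (Function('U')(m) = Mul(4, -2) = -8)
Function('X')(C) = Add(-8, C) (Function('X')(C) = Add(C, -8) = Add(-8, C))
Mul(Function('X')(Function('p')(-5, -4)), Pow(-841, -1)) = Mul(Add(-8, 5), Pow(-841, -1)) = Mul(-3, Rational(-1, 841)) = Rational(3, 841)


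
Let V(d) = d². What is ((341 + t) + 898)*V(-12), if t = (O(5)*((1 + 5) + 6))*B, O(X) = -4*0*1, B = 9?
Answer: 178416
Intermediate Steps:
O(X) = 0 (O(X) = 0*1 = 0)
t = 0 (t = (0*((1 + 5) + 6))*9 = (0*(6 + 6))*9 = (0*12)*9 = 0*9 = 0)
((341 + t) + 898)*V(-12) = ((341 + 0) + 898)*(-12)² = (341 + 898)*144 = 1239*144 = 178416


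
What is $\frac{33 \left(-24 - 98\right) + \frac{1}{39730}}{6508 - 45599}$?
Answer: $\frac{159952979}{1553085430} \approx 0.10299$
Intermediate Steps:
$\frac{33 \left(-24 - 98\right) + \frac{1}{39730}}{6508 - 45599} = \frac{33 \left(-122\right) + \frac{1}{39730}}{-39091} = \left(-4026 + \frac{1}{39730}\right) \left(- \frac{1}{39091}\right) = \left(- \frac{159952979}{39730}\right) \left(- \frac{1}{39091}\right) = \frac{159952979}{1553085430}$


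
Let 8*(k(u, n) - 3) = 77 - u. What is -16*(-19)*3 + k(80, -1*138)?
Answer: 7317/8 ≈ 914.63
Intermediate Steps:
k(u, n) = 101/8 - u/8 (k(u, n) = 3 + (77 - u)/8 = 3 + (77/8 - u/8) = 101/8 - u/8)
-16*(-19)*3 + k(80, -1*138) = -16*(-19)*3 + (101/8 - ⅛*80) = 304*3 + (101/8 - 10) = 912 + 21/8 = 7317/8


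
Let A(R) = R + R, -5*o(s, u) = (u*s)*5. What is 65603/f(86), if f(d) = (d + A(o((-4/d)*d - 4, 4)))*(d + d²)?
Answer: 65603/1122300 ≈ 0.058454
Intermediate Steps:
o(s, u) = -s*u (o(s, u) = -u*s*5/5 = -s*u*5/5 = -s*u)
A(R) = 2*R
f(d) = (64 + d)*(d + d²) (f(d) = (d + 2*(-1*((-4/d)*d - 4)*4))*(d + d²) = (d + 2*(-1*(-4 - 4)*4))*(d + d²) = (d + 2*(-1*(-8)*4))*(d + d²) = (d + 2*32)*(d + d²) = (d + 64)*(d + d²) = (64 + d)*(d + d²))
65603/f(86) = 65603/((86*(64 + 86² + 65*86))) = 65603/((86*(64 + 7396 + 5590))) = 65603/((86*13050)) = 65603/1122300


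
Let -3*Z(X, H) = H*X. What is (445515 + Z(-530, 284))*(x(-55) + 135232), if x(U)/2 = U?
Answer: 200935196930/3 ≈ 6.6978e+10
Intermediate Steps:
Z(X, H) = -H*X/3
x(U) = 2*U
(445515 + Z(-530, 284))*(x(-55) + 135232) = (445515 - ⅓*284*(-530))*(2*(-55) + 135232) = (445515 + 150520/3)*(-110 + 135232) = (1487065/3)*135122 = 200935196930/3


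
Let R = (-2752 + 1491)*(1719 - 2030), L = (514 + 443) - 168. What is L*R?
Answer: 309422919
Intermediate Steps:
L = 789 (L = 957 - 168 = 789)
R = 392171 (R = -1261*(-311) = 392171)
L*R = 789*392171 = 309422919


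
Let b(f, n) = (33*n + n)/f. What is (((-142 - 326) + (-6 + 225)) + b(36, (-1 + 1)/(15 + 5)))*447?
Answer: -111303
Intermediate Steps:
b(f, n) = 34*n/f (b(f, n) = (34*n)/f = 34*n/f)
(((-142 - 326) + (-6 + 225)) + b(36, (-1 + 1)/(15 + 5)))*447 = (((-142 - 326) + (-6 + 225)) + 34*((-1 + 1)/(15 + 5))/36)*447 = ((-468 + 219) + 34*(0/20)*(1/36))*447 = (-249 + 34*(0*(1/20))*(1/36))*447 = (-249 + 34*0*(1/36))*447 = (-249 + 0)*447 = -249*447 = -111303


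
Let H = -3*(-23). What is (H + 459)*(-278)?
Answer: -146784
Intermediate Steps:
H = 69
(H + 459)*(-278) = (69 + 459)*(-278) = 528*(-278) = -146784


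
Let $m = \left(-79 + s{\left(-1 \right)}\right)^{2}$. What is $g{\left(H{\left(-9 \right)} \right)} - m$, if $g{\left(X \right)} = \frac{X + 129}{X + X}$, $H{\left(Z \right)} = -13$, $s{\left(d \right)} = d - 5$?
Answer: $- \frac{93983}{13} \approx -7229.5$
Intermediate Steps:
$s{\left(d \right)} = -5 + d$ ($s{\left(d \right)} = d - 5 = -5 + d$)
$m = 7225$ ($m = \left(-79 - 6\right)^{2} = \left(-85\right)^{2} = 7225$)
$g{\left(X \right)} = \frac{129 + X}{2 X}$
$g{\left(H{\left(-9 \right)} \right)} - m = \frac{129 - 13}{2 \left(-13\right)} - 7225 = \frac{1}{2} \left(- \frac{1}{13}\right) 116 - 7225 = - \frac{58}{13} - 7225 = - \frac{93983}{13}$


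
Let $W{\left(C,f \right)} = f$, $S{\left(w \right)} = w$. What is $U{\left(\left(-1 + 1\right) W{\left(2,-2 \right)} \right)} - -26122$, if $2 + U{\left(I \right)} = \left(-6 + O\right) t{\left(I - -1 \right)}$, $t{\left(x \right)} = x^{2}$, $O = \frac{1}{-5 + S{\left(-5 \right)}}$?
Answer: $\frac{261139}{10} \approx 26114.0$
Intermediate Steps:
$O = - \frac{1}{10}$ ($O = \frac{1}{-5 - 5} = \frac{1}{-10} = - \frac{1}{10} \approx -0.1$)
$U{\left(I \right)} = -2 - \frac{61 \left(1 + I\right)^{2}}{10}$ ($U{\left(I \right)} = -2 + \left(-6 - \frac{1}{10}\right) \left(I - -1\right)^{2} = -2 - \frac{61 \left(I + 1\right)^{2}}{10} = -2 - \frac{61 \left(1 + I\right)^{2}}{10}$)
$U{\left(\left(-1 + 1\right) W{\left(2,-2 \right)} \right)} - -26122 = \left(-2 - \frac{61 \left(1 + \left(-1 + 1\right) \left(-2\right)\right)^{2}}{10}\right) - -26122 = \left(-2 - \frac{61 \left(1 + 0 \left(-2\right)\right)^{2}}{10}\right) + 26122 = \left(-2 - \frac{61 \left(1 + 0\right)^{2}}{10}\right) + 26122 = \left(-2 - \frac{61 \cdot 1^{2}}{10}\right) + 26122 = \left(-2 - \frac{61}{10}\right) + 26122 = - \frac{81}{10} + 26122 = \frac{261139}{10}$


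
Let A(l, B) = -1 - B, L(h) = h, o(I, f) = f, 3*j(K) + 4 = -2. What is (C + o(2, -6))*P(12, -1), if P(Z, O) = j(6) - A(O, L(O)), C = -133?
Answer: 278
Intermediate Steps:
j(K) = -2 (j(K) = -4/3 + (⅓)*(-2) = -4/3 - ⅔ = -2)
P(Z, O) = -1 + O (P(Z, O) = -2 - (-1 - O) = -2 + (1 + O) = -1 + O)
(C + o(2, -6))*P(12, -1) = (-133 - 6)*(-1 - 1) = -139*(-2) = 278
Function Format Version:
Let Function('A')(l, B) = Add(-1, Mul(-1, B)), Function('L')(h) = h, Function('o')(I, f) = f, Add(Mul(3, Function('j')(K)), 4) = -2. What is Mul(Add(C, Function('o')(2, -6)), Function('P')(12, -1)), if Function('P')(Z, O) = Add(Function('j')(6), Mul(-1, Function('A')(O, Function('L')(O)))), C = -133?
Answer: 278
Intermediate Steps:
Function('j')(K) = -2 (Function('j')(K) = Add(Rational(-4, 3), Mul(Rational(1, 3), -2)) = Add(Rational(-4, 3), Rational(-2, 3)) = -2)
Function('P')(Z, O) = Add(-1, O) (Function('P')(Z, O) = Add(-2, Mul(-1, Add(-1, Mul(-1, O)))) = Add(-2, Add(1, O)) = Add(-1, O))
Mul(Add(C, Function('o')(2, -6)), Function('P')(12, -1)) = Mul(Add(-133, -6), Add(-1, -1)) = Mul(-139, -2) = 278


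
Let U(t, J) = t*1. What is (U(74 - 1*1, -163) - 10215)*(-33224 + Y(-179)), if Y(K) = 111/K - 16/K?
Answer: 60316411122/179 ≈ 3.3696e+8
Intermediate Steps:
Y(K) = 95/K
U(t, J) = t
(U(74 - 1*1, -163) - 10215)*(-33224 + Y(-179)) = ((74 - 1*1) - 10215)*(-33224 + 95/(-179)) = ((74 - 1) - 10215)*(-33224 + 95*(-1/179)) = (73 - 10215)*(-33224 - 95/179) = -10142*(-5947191/179) = 60316411122/179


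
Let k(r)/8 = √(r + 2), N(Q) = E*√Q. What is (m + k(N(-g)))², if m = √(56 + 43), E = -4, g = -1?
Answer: -29 + 48*I*√22 ≈ -29.0 + 225.14*I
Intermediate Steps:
N(Q) = -4*√Q
k(r) = 8*√(2 + r) (k(r) = 8*√(r + 2) = 8*√(2 + r))
m = 3*√11 (m = √99 = 3*√11 ≈ 9.9499)
(m + k(N(-g)))² = (3*√11 + 8*√(2 - 4*√1))² = (3*√11 + 8*√(2 - 4*1))² = (3*√11 + 8*√(2 - 4))² = (3*√11 + 8*√(-2))² = (3*√11 + 8*(I*√2))² = (3*√11 + 8*I*√2)²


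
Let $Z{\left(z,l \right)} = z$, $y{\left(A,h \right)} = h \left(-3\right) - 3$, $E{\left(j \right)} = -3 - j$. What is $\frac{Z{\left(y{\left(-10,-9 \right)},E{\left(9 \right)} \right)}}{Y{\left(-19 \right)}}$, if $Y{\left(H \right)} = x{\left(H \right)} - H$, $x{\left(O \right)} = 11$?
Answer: $\frac{4}{5} \approx 0.8$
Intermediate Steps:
$y{\left(A,h \right)} = -3 - 3 h$ ($y{\left(A,h \right)} = - 3 h - 3 = -3 - 3 h$)
$Y{\left(H \right)} = 11 - H$
$\frac{Z{\left(y{\left(-10,-9 \right)},E{\left(9 \right)} \right)}}{Y{\left(-19 \right)}} = \frac{-3 - -27}{11 - -19} = \frac{-3 + 27}{11 + 19} = \frac{24}{30} = 24 \cdot \frac{1}{30} = \frac{4}{5}$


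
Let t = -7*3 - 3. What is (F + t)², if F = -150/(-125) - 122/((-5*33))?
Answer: 529984/1089 ≈ 486.67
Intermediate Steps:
F = 64/33 (F = -150*(-1/125) - 122/(-165) = 6/5 - 122*(-1/165) = 6/5 + 122/165 = 64/33 ≈ 1.9394)
t = -24 (t = -21 - 3 = -24)
(F + t)² = (64/33 - 24)² = (-728/33)² = 529984/1089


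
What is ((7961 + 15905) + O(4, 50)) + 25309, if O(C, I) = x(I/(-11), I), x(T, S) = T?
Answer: 540875/11 ≈ 49170.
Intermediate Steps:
O(C, I) = -I/11 (O(C, I) = I/(-11) = I*(-1/11) = -I/11)
((7961 + 15905) + O(4, 50)) + 25309 = ((7961 + 15905) - 1/11*50) + 25309 = (23866 - 50/11) + 25309 = 262476/11 + 25309 = 540875/11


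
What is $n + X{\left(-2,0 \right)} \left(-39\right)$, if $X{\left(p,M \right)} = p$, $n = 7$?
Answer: $85$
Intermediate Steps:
$n + X{\left(-2,0 \right)} \left(-39\right) = 7 - -78 = 7 + 78 = 85$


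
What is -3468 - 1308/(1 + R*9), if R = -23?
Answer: -356550/103 ≈ -3461.6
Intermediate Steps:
-3468 - 1308/(1 + R*9) = -3468 - 1308/(1 - 23*9) = -3468 - 1308/(1 - 207) = -3468 - 1308/(-206) = -3468 - 1308*(-1/206) = -3468 + 654/103 = -356550/103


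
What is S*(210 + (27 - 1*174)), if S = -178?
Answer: -11214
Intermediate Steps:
S*(210 + (27 - 1*174)) = -178*(210 + (27 - 1*174)) = -178*(210 + (27 - 174)) = -178*(210 - 147) = -178*63 = -11214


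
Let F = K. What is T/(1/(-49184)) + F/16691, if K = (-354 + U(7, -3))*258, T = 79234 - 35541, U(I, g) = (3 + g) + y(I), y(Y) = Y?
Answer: -35868900871318/16691 ≈ -2.1490e+9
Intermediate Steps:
U(I, g) = 3 + I + g (U(I, g) = (3 + g) + I = 3 + I + g)
T = 43693
K = -89526 (K = (-354 + (3 + 7 - 3))*258 = (-354 + 7)*258 = -347*258 = -89526)
F = -89526
T/(1/(-49184)) + F/16691 = 43693/(1/(-49184)) - 89526/16691 = 43693/(-1/49184) - 89526*1/16691 = 43693*(-49184) - 89526/16691 = -2148996512 - 89526/16691 = -35868900871318/16691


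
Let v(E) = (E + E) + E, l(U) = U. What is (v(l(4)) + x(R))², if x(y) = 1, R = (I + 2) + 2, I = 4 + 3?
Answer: 169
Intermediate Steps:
I = 7
v(E) = 3*E (v(E) = 2*E + E = 3*E)
R = 11 (R = (7 + 2) + 2 = 9 + 2 = 11)
(v(l(4)) + x(R))² = (3*4 + 1)² = (12 + 1)² = 13² = 169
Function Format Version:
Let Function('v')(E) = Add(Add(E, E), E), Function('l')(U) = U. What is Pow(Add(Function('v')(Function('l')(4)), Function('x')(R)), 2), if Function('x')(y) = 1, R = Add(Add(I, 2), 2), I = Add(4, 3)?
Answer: 169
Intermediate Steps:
I = 7
Function('v')(E) = Mul(3, E) (Function('v')(E) = Add(Mul(2, E), E) = Mul(3, E))
R = 11 (R = Add(Add(7, 2), 2) = Add(9, 2) = 11)
Pow(Add(Function('v')(Function('l')(4)), Function('x')(R)), 2) = Pow(Add(Mul(3, 4), 1), 2) = Pow(Add(12, 1), 2) = Pow(13, 2) = 169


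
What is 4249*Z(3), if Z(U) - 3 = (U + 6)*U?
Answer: 127470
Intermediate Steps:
Z(U) = 3 + U*(6 + U) (Z(U) = 3 + (U + 6)*U = 3 + (6 + U)*U = 3 + U*(6 + U))
4249*Z(3) = 4249*(3 + 3² + 6*3) = 4249*(3 + 9 + 18) = 4249*30 = 127470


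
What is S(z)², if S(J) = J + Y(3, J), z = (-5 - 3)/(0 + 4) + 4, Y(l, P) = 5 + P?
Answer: 81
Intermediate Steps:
z = 2 (z = -8/4 + 4 = -8*¼ + 4 = -2 + 4 = 2)
S(J) = 5 + 2*J (S(J) = J + (5 + J) = 5 + 2*J)
S(z)² = (5 + 2*2)² = (5 + 4)² = 9² = 81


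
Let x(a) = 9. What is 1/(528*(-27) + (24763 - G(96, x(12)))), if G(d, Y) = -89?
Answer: 1/10596 ≈ 9.4375e-5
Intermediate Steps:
1/(528*(-27) + (24763 - G(96, x(12)))) = 1/(528*(-27) + (24763 - 1*(-89))) = 1/(-14256 + (24763 + 89)) = 1/(-14256 + 24852) = 1/10596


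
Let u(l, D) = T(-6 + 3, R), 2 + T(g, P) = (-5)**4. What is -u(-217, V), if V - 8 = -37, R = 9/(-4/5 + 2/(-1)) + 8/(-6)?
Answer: -623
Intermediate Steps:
R = -191/42 (R = 9/(-4*1/5 + 2*(-1)) + 8*(-1/6) = 9/(-4/5 - 2) - 4/3 = 9/(-14/5) - 4/3 = 9*(-5/14) - 4/3 = -45/14 - 4/3 = -191/42 ≈ -4.5476)
T(g, P) = 623 (T(g, P) = -2 + (-5)**4 = -2 + 625 = 623)
V = -29 (V = 8 - 37 = -29)
u(l, D) = 623
-u(-217, V) = -1*623 = -623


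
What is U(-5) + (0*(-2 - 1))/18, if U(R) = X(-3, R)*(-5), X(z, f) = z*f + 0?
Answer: -75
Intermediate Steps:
X(z, f) = f*z (X(z, f) = f*z + 0 = f*z)
U(R) = 15*R (U(R) = (R*(-3))*(-5) = -3*R*(-5) = 15*R)
U(-5) + (0*(-2 - 1))/18 = 15*(-5) + (0*(-2 - 1))/18 = -75 + (0*(-3))*(1/18) = -75 + 0*(1/18) = -75 + 0 = -75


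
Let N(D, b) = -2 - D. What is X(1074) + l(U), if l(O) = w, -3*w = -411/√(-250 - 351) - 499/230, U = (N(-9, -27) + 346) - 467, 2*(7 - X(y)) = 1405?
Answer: -239698/345 - 137*I*√601/601 ≈ -694.78 - 5.5883*I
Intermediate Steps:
X(y) = -1391/2 (X(y) = 7 - ½*1405 = 7 - 1405/2 = -1391/2)
U = -114 (U = ((-2 - 1*(-9)) + 346) - 467 = ((-2 + 9) + 346) - 467 = (7 + 346) - 467 = 353 - 467 = -114)
w = 499/690 - 137*I*√601/601 (w = -(-411/√(-250 - 351) - 499/230)/3 = -(-411*(-I*√601/601) - 499*1/230)/3 = -(-411*(-I*√601/601) - 499/230)/3 = -(-(-411)*I*√601/601 - 499/230)/3 = -(411*I*√601/601 - 499/230)/3 = -(-499/230 + 411*I*√601/601)/3 = 499/690 - 137*I*√601/601 ≈ 0.72319 - 5.5883*I)
l(O) = 499/690 - 137*I*√601/601
X(1074) + l(U) = -1391/2 + (499/690 - 137*I*√601/601) = -239698/345 - 137*I*√601/601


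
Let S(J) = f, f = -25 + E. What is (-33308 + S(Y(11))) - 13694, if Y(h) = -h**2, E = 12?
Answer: -47015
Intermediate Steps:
f = -13 (f = -25 + 12 = -13)
S(J) = -13
(-33308 + S(Y(11))) - 13694 = (-33308 - 13) - 13694 = -33321 - 13694 = -47015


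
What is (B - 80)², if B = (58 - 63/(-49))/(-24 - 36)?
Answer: 46280809/7056 ≈ 6559.1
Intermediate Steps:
B = -83/84 (B = (58 - 63*(-1/49))/(-60) = (58 + 9/7)*(-1/60) = (415/7)*(-1/60) = -83/84 ≈ -0.98810)
(B - 80)² = (-83/84 - 80)² = (-6803/84)² = 46280809/7056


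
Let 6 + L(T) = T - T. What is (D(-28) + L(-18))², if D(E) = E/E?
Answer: 25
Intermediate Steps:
D(E) = 1
L(T) = -6 (L(T) = -6 + (T - T) = -6 + 0 = -6)
(D(-28) + L(-18))² = (1 - 6)² = (-5)² = 25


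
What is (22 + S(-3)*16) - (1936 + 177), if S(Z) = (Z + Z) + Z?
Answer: -2235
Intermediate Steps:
S(Z) = 3*Z (S(Z) = 2*Z + Z = 3*Z)
(22 + S(-3)*16) - (1936 + 177) = (22 + (3*(-3))*16) - (1936 + 177) = (22 - 9*16) - 1*2113 = (22 - 144) - 2113 = -122 - 2113 = -2235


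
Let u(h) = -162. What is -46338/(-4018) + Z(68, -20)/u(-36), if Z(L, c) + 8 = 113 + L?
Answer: 3405821/325458 ≈ 10.465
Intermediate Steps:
Z(L, c) = 105 + L (Z(L, c) = -8 + (113 + L) = 105 + L)
-46338/(-4018) + Z(68, -20)/u(-36) = -46338/(-4018) + (105 + 68)/(-162) = -46338*(-1/4018) + 173*(-1/162) = 23169/2009 - 173/162 = 3405821/325458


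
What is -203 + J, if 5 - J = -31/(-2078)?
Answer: -411475/2078 ≈ -198.01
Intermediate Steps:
J = 10359/2078 (J = 5 - (-31)/(-2078) = 5 - (-31)*(-1)/2078 = 5 - 1*31/2078 = 5 - 31/2078 = 10359/2078 ≈ 4.9851)
-203 + J = -203 + 10359/2078 = -411475/2078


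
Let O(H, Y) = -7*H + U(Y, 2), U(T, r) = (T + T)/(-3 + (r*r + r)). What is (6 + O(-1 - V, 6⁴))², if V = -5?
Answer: 708964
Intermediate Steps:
U(T, r) = 2*T/(-3 + r + r²) (U(T, r) = (2*T)/(-3 + (r² + r)) = (2*T)/(-3 + (r + r²)) = (2*T)/(-3 + r + r²) = 2*T/(-3 + r + r²))
O(H, Y) = -7*H + 2*Y/3 (O(H, Y) = -7*H + 2*Y/(-3 + 2 + 2²) = -7*H + 2*Y/(-3 + 2 + 4) = -7*H + 2*Y/3)
(6 + O(-1 - V, 6⁴))² = (6 + (-7*(-1 - 1*(-5)) + (⅔)*6⁴))² = (6 + (-7*(-1 + 5) + (⅔)*1296))² = (6 + (-7*4 + 864))² = (6 + (-28 + 864))² = (6 + 836)² = 842² = 708964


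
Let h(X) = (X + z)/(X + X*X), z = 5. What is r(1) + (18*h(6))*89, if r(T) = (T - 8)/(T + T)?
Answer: 5825/14 ≈ 416.07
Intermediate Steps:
h(X) = (5 + X)/(X + X²) (h(X) = (X + 5)/(X + X*X) = (5 + X)/(X + X²))
r(T) = (-8 + T)/(2*T) (r(T) = (-8 + T)/((2*T)) = (-8 + T)*(1/(2*T)) = (-8 + T)/(2*T))
r(1) + (18*h(6))*89 = (½)*(-8 + 1)/1 + (18*((5 + 6)/(6*(1 + 6))))*89 = (½)*1*(-7) + (18*((⅙)*11/7))*89 = -7/2 + (18*((⅙)*(⅐)*11))*89 = -7/2 + (18*(11/42))*89 = -7/2 + (33/7)*89 = -7/2 + 2937/7 = 5825/14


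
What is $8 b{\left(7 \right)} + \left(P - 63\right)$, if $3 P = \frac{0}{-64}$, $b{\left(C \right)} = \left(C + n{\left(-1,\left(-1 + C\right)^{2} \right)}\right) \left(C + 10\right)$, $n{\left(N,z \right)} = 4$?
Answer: $1433$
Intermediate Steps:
$b{\left(C \right)} = \left(4 + C\right) \left(10 + C\right)$ ($b{\left(C \right)} = \left(C + 4\right) \left(C + 10\right) = \left(4 + C\right) \left(10 + C\right)$)
$P = 0$ ($P = \frac{0 \frac{1}{-64}}{3} = \frac{0 \left(- \frac{1}{64}\right)}{3} = \frac{1}{3} \cdot 0 = 0$)
$8 b{\left(7 \right)} + \left(P - 63\right) = 8 \left(40 + 7^{2} + 14 \cdot 7\right) + \left(0 - 63\right) = 8 \left(40 + 49 + 98\right) - 63 = 8 \cdot 187 - 63 = 1496 - 63 = 1433$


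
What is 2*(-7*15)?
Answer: -210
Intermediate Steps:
2*(-7*15) = 2*(-105) = -210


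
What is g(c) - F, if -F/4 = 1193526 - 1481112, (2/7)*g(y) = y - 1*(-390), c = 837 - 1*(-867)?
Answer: -1143015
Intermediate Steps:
c = 1704 (c = 837 + 867 = 1704)
g(y) = 1365 + 7*y/2 (g(y) = 7*(y - 1*(-390))/2 = 7*(y + 390)/2 = 7*(390 + y)/2 = 1365 + 7*y/2)
F = 1150344 (F = -4*(1193526 - 1481112) = -4*(-287586) = 1150344)
g(c) - F = (1365 + (7/2)*1704) - 1*1150344 = (1365 + 5964) - 1150344 = 7329 - 1150344 = -1143015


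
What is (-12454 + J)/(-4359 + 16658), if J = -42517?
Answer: -7853/1757 ≈ -4.4696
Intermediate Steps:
(-12454 + J)/(-4359 + 16658) = (-12454 - 42517)/(-4359 + 16658) = -54971/12299 = -54971*1/12299 = -7853/1757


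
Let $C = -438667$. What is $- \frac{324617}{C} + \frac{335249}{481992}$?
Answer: $\frac{303525470147}{211433984664} \approx 1.4356$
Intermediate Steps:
$- \frac{324617}{C} + \frac{335249}{481992} = - \frac{324617}{-438667} + \frac{335249}{481992} = \left(-324617\right) \left(- \frac{1}{438667}\right) + 335249 \cdot \frac{1}{481992} = \frac{324617}{438667} + \frac{335249}{481992} = \frac{303525470147}{211433984664}$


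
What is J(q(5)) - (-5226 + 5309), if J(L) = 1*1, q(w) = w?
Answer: -82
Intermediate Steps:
J(L) = 1
J(q(5)) - (-5226 + 5309) = 1 - (-5226 + 5309) = 1 - 1*83 = 1 - 83 = -82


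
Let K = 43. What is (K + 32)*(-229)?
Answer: -17175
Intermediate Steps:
(K + 32)*(-229) = (43 + 32)*(-229) = 75*(-229) = -17175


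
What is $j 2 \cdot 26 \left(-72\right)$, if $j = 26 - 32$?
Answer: $22464$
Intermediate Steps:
$j = -6$ ($j = 26 - 32 = -6$)
$j 2 \cdot 26 \left(-72\right) = - 6 \cdot 2 \cdot 26 \left(-72\right) = \left(-6\right) 52 \left(-72\right) = \left(-312\right) \left(-72\right) = 22464$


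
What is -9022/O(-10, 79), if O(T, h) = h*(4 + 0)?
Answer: -4511/158 ≈ -28.551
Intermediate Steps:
O(T, h) = 4*h (O(T, h) = h*4 = 4*h)
-9022/O(-10, 79) = -9022/(4*79) = -9022/316 = -9022*1/316 = -4511/158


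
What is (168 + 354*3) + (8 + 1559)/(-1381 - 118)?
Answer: 1842203/1499 ≈ 1229.0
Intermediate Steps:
(168 + 354*3) + (8 + 1559)/(-1381 - 118) = (168 + 1062) + 1567/(-1499) = 1230 + 1567*(-1/1499) = 1230 - 1567/1499 = 1842203/1499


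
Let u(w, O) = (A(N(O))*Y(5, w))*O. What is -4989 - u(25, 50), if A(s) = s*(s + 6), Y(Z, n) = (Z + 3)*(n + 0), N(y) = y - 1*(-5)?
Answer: -33554989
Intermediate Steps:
N(y) = 5 + y (N(y) = y + 5 = 5 + y)
Y(Z, n) = n*(3 + Z) (Y(Z, n) = (3 + Z)*n = n*(3 + Z))
A(s) = s*(6 + s)
u(w, O) = 8*O*w*(5 + O)*(11 + O) (u(w, O) = (((5 + O)*(6 + (5 + O)))*(w*(3 + 5)))*O = (((5 + O)*(11 + O))*(w*8))*O = (((5 + O)*(11 + O))*(8*w))*O = (8*w*(5 + O)*(11 + O))*O = 8*O*w*(5 + O)*(11 + O))
-4989 - u(25, 50) = -4989 - 8*50*25*(5 + 50)*(11 + 50) = -4989 - 8*50*25*55*61 = -4989 - 1*33550000 = -4989 - 33550000 = -33554989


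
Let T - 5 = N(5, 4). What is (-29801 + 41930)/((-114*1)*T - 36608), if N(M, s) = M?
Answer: -12129/37748 ≈ -0.32131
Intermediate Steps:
T = 10 (T = 5 + 5 = 10)
(-29801 + 41930)/((-114*1)*T - 36608) = (-29801 + 41930)/(-114*1*10 - 36608) = 12129/(-114*10 - 36608) = 12129/(-1140 - 36608) = 12129/(-37748) = 12129*(-1/37748) = -12129/37748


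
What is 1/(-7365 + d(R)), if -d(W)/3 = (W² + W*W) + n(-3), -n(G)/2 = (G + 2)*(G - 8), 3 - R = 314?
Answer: -1/587625 ≈ -1.7018e-6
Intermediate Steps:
R = -311 (R = 3 - 1*314 = 3 - 314 = -311)
n(G) = -2*(-8 + G)*(2 + G) (n(G) = -2*(G + 2)*(G - 8) = -2*(2 + G)*(-8 + G) = -2*(-8 + G)*(2 + G))
d(W) = 66 - 6*W² (d(W) = -3*((W² + W*W) + (32 - 2*(-3)² + 12*(-3))) = -3*((W² + W²) + (32 - 2*9 - 36)) = -3*(2*W² + (32 - 18 - 36)) = -3*(2*W² - 22) = -3*(-22 + 2*W²) = 66 - 6*W²)
1/(-7365 + d(R)) = 1/(-7365 + (66 - 6*(-311)²)) = 1/(-7365 + (66 - 6*96721)) = 1/(-7365 + (66 - 580326)) = 1/(-7365 - 580260) = 1/(-587625) = -1/587625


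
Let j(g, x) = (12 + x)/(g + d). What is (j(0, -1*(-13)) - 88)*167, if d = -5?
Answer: -15531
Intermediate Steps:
j(g, x) = (12 + x)/(-5 + g) (j(g, x) = (12 + x)/(g - 5) = (12 + x)/(-5 + g))
(j(0, -1*(-13)) - 88)*167 = ((12 - 1*(-13))/(-5 + 0) - 88)*167 = ((12 + 13)/(-5) - 88)*167 = (-⅕*25 - 88)*167 = (-5 - 88)*167 = -93*167 = -15531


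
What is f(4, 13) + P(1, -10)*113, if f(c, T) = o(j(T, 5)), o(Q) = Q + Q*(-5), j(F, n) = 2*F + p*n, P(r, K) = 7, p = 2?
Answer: 647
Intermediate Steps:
j(F, n) = 2*F + 2*n
o(Q) = -4*Q (o(Q) = Q - 5*Q = -4*Q)
f(c, T) = -40 - 8*T (f(c, T) = -4*(2*T + 2*5) = -4*(2*T + 10) = -4*(10 + 2*T) = -40 - 8*T)
f(4, 13) + P(1, -10)*113 = (-40 - 8*13) + 7*113 = (-40 - 104) + 791 = -144 + 791 = 647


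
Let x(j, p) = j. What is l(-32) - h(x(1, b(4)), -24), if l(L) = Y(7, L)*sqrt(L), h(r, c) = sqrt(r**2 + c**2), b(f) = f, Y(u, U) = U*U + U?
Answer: -sqrt(577) + 3968*I*sqrt(2) ≈ -24.021 + 5611.6*I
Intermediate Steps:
Y(u, U) = U + U**2 (Y(u, U) = U**2 + U = U + U**2)
h(r, c) = sqrt(c**2 + r**2)
l(L) = L**(3/2)*(1 + L) (l(L) = (L*(1 + L))*sqrt(L) = L**(3/2)*(1 + L))
l(-32) - h(x(1, b(4)), -24) = (-32)**(3/2)*(1 - 32) - sqrt((-24)**2 + 1**2) = -128*I*sqrt(2)*(-31) - sqrt(576 + 1) = 3968*I*sqrt(2) - sqrt(577) = -sqrt(577) + 3968*I*sqrt(2)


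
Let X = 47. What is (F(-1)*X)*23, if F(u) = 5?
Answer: 5405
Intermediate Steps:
(F(-1)*X)*23 = (5*47)*23 = 235*23 = 5405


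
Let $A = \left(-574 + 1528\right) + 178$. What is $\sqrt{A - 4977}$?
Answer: $i \sqrt{3845} \approx 62.008 i$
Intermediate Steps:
$A = 1132$ ($A = 954 + 178 = 1132$)
$\sqrt{A - 4977} = \sqrt{1132 - 4977} = \sqrt{-3845} = i \sqrt{3845}$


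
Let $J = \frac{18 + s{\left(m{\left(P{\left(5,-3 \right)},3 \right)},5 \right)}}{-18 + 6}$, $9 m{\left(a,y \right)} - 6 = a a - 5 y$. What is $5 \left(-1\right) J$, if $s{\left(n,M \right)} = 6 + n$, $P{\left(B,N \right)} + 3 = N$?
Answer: $\frac{45}{4} \approx 11.25$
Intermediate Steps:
$P{\left(B,N \right)} = -3 + N$
$m{\left(a,y \right)} = \frac{2}{3} - \frac{5 y}{9} + \frac{a^{2}}{9}$ ($m{\left(a,y \right)} = \frac{2}{3} + \frac{a a - 5 y}{9} = \frac{2}{3} + \frac{a^{2} - 5 y}{9} = \frac{2}{3} + \left(- \frac{5 y}{9} + \frac{a^{2}}{9}\right) = \frac{2}{3} - \frac{5 y}{9} + \frac{a^{2}}{9}$)
$J = - \frac{9}{4}$ ($J = \frac{18 + \left(6 + \left(\frac{2}{3} - \frac{5}{3} + \frac{\left(-3 - 3\right)^{2}}{9}\right)\right)}{-18 + 6} = \frac{18 + \left(6 + \left(\frac{2}{3} - \frac{5}{3} + \frac{\left(-6\right)^{2}}{9}\right)\right)}{-12} = \left(18 + \left(6 + \left(\frac{2}{3} - \frac{5}{3} + \frac{1}{9} \cdot 36\right)\right)\right) \left(- \frac{1}{12}\right) = \left(18 + \left(6 + \left(\frac{2}{3} - \frac{5}{3} + 4\right)\right)\right) \left(- \frac{1}{12}\right) = \left(18 + \left(6 + 3\right)\right) \left(- \frac{1}{12}\right) = \left(18 + 9\right) \left(- \frac{1}{12}\right) = 27 \left(- \frac{1}{12}\right) = - \frac{9}{4} \approx -2.25$)
$5 \left(-1\right) J = 5 \left(-1\right) \left(- \frac{9}{4}\right) = \left(-5\right) \left(- \frac{9}{4}\right) = \frac{45}{4}$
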